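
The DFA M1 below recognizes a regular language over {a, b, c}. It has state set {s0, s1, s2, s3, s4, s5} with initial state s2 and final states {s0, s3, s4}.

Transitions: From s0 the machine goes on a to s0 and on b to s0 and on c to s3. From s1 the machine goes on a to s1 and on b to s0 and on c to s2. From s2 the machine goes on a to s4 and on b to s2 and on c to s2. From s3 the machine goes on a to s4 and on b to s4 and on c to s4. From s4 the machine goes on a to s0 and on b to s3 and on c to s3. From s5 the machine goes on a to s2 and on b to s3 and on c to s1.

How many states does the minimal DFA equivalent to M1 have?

First remove the unreachable states {s1,s5}; 4 states remain.
Initial partition by acceptance: {s0,s3,s4} | {s2}.
No further refinement is possible. Final partition (2 blocks): {s0,s3,s4} | {s2}.

2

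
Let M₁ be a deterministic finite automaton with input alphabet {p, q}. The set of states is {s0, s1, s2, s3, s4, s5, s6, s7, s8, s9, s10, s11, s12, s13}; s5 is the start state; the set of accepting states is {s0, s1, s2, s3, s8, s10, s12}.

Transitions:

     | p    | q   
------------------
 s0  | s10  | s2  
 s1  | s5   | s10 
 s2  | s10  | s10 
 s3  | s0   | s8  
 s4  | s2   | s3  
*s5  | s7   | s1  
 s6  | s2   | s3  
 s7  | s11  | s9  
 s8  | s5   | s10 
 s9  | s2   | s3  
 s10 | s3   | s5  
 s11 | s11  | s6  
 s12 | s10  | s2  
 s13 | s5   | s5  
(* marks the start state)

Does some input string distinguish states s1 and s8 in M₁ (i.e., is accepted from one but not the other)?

No

Reachable states from the start: {s0,s1,s2,s3,s5,s6,s7,s8,s9,s10,s11}. Unreachable: {s4,s12,s13} — drop them.
Initial partition by acceptance: {s0,s1,s2,s3,s8,s10} | {s5,s6,s7,s9,s11}.
Refine {s0,s1,s2,s3,s8,s10} on symbol p: members go to different blocks, giving {s0,s2,s3,s10} and {s1,s8}.
Split {s0,s2,s3,s10} by δ(·,q) → {s0,s2} and {s3} and {s10}.
On input q, block {s0,s2} splits into {s0} and {s2}.
Split {s5,s6,s7,s9,s11} by δ(·,p) → {s5,s7,s11} and {s6,s9}.
Refine {s5,s7,s11} on symbol q: members go to different blocks, giving {s7,s11} and {s5}.
Stable partition: {s0} | {s7,s11} | {s1,s8} | {s3} | {s10} | {s2} | {s6,s9} | {s5} — 8 equivalence classes.
s1 and s8 lie in the same block of the stable partition, so they are equivalent — no string distinguishes them.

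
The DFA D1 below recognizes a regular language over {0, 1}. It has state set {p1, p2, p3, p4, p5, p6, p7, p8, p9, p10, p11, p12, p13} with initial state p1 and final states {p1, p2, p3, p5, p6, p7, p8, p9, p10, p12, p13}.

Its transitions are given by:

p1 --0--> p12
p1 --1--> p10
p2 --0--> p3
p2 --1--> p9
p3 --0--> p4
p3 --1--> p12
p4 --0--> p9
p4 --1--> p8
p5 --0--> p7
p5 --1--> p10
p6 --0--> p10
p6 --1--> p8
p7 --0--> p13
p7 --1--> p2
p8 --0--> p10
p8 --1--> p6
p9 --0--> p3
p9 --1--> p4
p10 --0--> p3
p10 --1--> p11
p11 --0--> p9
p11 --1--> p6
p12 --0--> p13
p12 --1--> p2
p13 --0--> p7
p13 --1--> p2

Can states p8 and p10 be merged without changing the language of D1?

Reachable states from the start: {p1,p2,p3,p4,p6,p7,p8,p9,p10,p11,p12,p13}. Unreachable: {p5} — drop them.
P0 = {p1,p2,p3,p6,p7,p8,p9,p10,p12,p13} | {p4,p11}.
Split {p1,p2,p3,p6,p7,p8,p9,p10,p12,p13} by δ(·,0) → {p1,p2,p6,p7,p8,p9,p10,p12,p13} and {p3}.
On input 0, block {p1,p2,p6,p7,p8,p9,p10,p12,p13} splits into {p1,p6,p7,p8,p12,p13} and {p2,p9,p10}.
On input 0, block {p1,p6,p7,p8,p12,p13} splits into {p1,p7,p12,p13} and {p6,p8}.
Split {p2,p9,p10} by δ(·,1) → {p9,p10} and {p2}.
Refine {p1,p7,p12,p13} on symbol 1: members go to different blocks, giving {p7,p12,p13} and {p1}.
No further refinement is possible. Final partition (7 blocks): {p7,p12,p13} | {p4,p11} | {p3} | {p9,p10} | {p6,p8} | {p2} | {p1}.
p8 and p10 end up in different blocks, so they are distinguishable. For instance, the string '1' is accepted from only p8.

No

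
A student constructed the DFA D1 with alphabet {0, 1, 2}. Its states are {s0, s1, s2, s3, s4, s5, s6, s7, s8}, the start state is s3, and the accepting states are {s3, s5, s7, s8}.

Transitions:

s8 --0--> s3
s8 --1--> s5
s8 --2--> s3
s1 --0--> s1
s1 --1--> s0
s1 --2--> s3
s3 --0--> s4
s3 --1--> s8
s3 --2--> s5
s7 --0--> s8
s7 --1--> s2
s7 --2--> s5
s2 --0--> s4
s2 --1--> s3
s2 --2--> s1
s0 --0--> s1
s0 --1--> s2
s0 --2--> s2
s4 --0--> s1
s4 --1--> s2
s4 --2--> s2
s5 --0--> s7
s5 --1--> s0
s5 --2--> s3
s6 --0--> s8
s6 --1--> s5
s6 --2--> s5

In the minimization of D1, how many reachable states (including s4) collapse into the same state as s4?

First remove the unreachable states {s6}; 8 states remain.
Initial partition by acceptance: {s3,s5,s7,s8} | {s0,s1,s2,s4}.
Refine {s3,s5,s7,s8} on symbol 0: members go to different blocks, giving {s5,s7,s8} and {s3}.
Split {s5,s7,s8} by δ(·,0) → {s5,s7} and {s8}.
Refine {s5,s7} on symbol 0: members go to different blocks, giving {s5} and {s7}.
On input 1, block {s0,s1,s2,s4} splits into {s0,s1,s4} and {s2}.
Refine {s0,s1,s4} on symbol 1: members go to different blocks, giving {s0,s4} and {s1}.
Stable partition: {s5} | {s0,s4} | {s3} | {s8} | {s7} | {s2} | {s1} — 7 equivalence classes.
State s4 belongs to the block {s0,s4}, which has 2 states.

2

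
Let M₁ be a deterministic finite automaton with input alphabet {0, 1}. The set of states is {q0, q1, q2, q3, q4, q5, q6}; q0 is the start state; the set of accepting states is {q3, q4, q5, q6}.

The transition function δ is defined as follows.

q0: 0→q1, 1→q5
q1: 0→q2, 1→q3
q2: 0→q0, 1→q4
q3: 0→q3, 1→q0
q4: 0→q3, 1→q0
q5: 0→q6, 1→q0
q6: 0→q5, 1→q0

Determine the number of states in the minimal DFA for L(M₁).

All states are reachable from the start state.
Initial partition by acceptance: {q3,q4,q5,q6} | {q0,q1,q2}.
No further refinement is possible. Final partition (2 blocks): {q3,q4,q5,q6} | {q0,q1,q2}.

2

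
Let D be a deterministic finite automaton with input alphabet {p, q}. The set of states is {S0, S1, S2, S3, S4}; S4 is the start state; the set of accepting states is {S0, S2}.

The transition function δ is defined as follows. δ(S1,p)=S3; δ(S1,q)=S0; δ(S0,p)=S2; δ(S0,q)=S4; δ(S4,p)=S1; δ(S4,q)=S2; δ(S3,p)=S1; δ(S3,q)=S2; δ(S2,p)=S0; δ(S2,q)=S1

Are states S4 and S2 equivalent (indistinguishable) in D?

Every state is reachable, so we keep all 5.
P0 = {S0,S2} | {S1,S3,S4}.
The partition is now stable with 2 blocks: {S0,S2} | {S1,S3,S4}.
S4 and S2 end up in different blocks, so they are distinguishable. For instance, the string 'ε' is accepted from only S2.

No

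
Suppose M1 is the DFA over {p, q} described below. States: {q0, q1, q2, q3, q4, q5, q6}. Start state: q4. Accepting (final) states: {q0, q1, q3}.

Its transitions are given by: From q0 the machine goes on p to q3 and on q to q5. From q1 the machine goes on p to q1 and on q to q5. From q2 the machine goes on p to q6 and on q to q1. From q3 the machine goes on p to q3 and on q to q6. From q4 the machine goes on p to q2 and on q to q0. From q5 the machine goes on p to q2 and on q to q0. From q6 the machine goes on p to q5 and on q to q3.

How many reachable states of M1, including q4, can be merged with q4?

Start with accepting vs non-accepting: {q0,q1,q3} | {q2,q4,q5,q6}.
Stable partition: {q0,q1,q3} | {q2,q4,q5,q6} — 2 equivalence classes.
State q4 belongs to the block {q2,q4,q5,q6}, which has 4 states.

4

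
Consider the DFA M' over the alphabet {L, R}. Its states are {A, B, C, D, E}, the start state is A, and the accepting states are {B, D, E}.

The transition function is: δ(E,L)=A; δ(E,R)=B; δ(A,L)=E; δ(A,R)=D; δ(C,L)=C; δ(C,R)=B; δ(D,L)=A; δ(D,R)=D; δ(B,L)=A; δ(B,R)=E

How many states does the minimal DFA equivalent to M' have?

2

Reachable states from the start: {A,B,D,E}. Unreachable: {C} — drop them.
Start with accepting vs non-accepting: {B,D,E} | {A}.
No further refinement is possible. Final partition (2 blocks): {B,D,E} | {A}.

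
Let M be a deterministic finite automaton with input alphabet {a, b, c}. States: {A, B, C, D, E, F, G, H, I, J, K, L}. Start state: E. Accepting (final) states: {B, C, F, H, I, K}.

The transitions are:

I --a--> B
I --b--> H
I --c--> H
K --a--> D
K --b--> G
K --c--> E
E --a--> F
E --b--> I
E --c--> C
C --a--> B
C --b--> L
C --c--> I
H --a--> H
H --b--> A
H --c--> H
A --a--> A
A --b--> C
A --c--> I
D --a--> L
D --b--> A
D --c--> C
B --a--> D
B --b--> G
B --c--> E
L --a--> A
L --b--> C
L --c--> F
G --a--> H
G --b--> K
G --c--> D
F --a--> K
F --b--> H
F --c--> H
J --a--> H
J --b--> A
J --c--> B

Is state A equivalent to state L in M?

Reachable states from the start: {A,B,C,D,E,F,G,H,I,K,L}. Unreachable: {J} — drop them.
Initial partition by acceptance: {B,C,F,H,I,K} | {A,D,E,G,L}.
Split {B,C,F,H,I,K} by δ(·,a) → {C,F,H,I} and {B,K}.
Split {C,F,H,I} by δ(·,a) → {C,F,I} and {H}.
Split {C,F,I} by δ(·,b) → {F,I} and {C}.
Refine {A,D,E,G,L} on symbol a: members go to different blocks, giving {A,D,L} and {E} and {G}.
Refine {A,D,L} on symbol b: members go to different blocks, giving {A,L} and {D}.
The partition is now stable with 8 blocks: {F,I} | {A,L} | {B,K} | {H} | {C} | {E} | {G} | {D}.
A and L lie in the same block of the stable partition, so they are equivalent — no string distinguishes them.

Yes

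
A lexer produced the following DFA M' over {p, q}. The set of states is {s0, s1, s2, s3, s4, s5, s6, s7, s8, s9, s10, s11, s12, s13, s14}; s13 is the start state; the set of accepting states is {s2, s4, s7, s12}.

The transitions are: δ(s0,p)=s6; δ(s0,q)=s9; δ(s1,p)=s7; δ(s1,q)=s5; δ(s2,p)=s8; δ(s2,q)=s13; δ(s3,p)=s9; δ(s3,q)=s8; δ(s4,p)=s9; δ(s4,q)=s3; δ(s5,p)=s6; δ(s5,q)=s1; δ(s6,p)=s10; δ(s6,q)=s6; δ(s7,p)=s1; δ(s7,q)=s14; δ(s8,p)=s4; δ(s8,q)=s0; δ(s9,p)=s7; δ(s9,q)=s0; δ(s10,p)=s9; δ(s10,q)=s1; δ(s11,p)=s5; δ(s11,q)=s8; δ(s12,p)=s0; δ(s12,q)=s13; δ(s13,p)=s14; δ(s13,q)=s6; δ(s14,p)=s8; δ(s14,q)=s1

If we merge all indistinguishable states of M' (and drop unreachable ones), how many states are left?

First remove the unreachable states {s2,s11,s12}; 12 states remain.
P0 = {s4,s7} | {s0,s1,s3,s5,s6,s8,s9,s10,s13,s14}.
Split {s0,s1,s3,s5,s6,s8,s9,s10,s13,s14} by δ(·,p) → {s0,s3,s5,s6,s10,s13,s14} and {s1,s8,s9}.
Refine {s0,s3,s5,s6,s10,s13,s14} on symbol p: members go to different blocks, giving {s0,s5,s6,s13} and {s3,s10,s14}.
Split {s0,s5,s6,s13} by δ(·,p) → {s0,s5} and {s6,s13}.
No further refinement is possible. Final partition (5 blocks): {s4,s7} | {s0,s5} | {s1,s8,s9} | {s3,s10,s14} | {s6,s13}.

5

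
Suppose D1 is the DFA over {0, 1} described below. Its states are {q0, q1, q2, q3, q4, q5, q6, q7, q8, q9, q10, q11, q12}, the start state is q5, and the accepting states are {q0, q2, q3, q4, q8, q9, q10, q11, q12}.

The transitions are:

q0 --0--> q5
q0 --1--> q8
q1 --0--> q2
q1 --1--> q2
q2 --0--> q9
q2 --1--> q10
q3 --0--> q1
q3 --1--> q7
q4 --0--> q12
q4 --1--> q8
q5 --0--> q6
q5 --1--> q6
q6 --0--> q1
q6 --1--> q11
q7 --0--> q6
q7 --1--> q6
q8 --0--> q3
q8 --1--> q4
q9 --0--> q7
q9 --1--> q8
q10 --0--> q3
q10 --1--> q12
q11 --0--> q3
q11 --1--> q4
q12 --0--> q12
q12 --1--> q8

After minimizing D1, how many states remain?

States {q0} cannot be reached from the start state, so discard them.
P0 = {q2,q3,q4,q8,q9,q10,q11,q12} | {q1,q5,q6,q7}.
Refine {q2,q3,q4,q8,q9,q10,q11,q12} on symbol 0: members go to different blocks, giving {q2,q4,q8,q10,q11,q12} and {q3,q9}.
On input 0, block {q2,q4,q8,q10,q11,q12} splits into {q2,q8,q10,q11} and {q4,q12}.
Refine {q2,q8,q10,q11} on symbol 1: members go to different blocks, giving {q8,q10,q11} and {q2}.
On input 0, block {q1,q5,q6,q7} splits into {q5,q6,q7} and {q1}.
Refine {q5,q6,q7} on symbol 0: members go to different blocks, giving {q5,q7} and {q6}.
Refine {q3,q9} on symbol 0: members go to different blocks, giving {q3} and {q9}.
Stable partition: {q8,q10,q11} | {q5,q7} | {q3} | {q4,q12} | {q2} | {q1} | {q6} | {q9} — 8 equivalence classes.

8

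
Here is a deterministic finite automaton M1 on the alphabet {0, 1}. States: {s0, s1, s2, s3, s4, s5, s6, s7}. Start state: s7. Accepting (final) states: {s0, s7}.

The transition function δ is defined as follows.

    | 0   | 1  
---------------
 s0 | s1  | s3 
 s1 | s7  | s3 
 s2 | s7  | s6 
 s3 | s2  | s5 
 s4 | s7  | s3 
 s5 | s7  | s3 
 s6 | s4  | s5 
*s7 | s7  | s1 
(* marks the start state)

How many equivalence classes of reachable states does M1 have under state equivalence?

3

States {s0} cannot be reached from the start state, so discard them.
P0 = {s7} | {s1,s2,s3,s4,s5,s6}.
On input 0, block {s1,s2,s3,s4,s5,s6} splits into {s1,s2,s4,s5} and {s3,s6}.
No further refinement is possible. Final partition (3 blocks): {s7} | {s1,s2,s4,s5} | {s3,s6}.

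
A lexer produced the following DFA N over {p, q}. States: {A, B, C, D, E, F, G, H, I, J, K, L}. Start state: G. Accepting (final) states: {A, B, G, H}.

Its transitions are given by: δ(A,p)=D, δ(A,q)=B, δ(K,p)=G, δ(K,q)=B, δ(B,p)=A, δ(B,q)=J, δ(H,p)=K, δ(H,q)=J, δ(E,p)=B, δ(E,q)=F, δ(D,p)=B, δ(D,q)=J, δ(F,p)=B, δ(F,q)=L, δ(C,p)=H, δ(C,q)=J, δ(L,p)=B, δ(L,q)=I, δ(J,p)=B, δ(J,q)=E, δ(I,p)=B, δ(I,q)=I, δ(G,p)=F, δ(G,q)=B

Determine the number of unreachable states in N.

3

BFS from G reaches {A, B, D, E, F, G, I, J, L}; the 3 state(s) C, H, K are never visited.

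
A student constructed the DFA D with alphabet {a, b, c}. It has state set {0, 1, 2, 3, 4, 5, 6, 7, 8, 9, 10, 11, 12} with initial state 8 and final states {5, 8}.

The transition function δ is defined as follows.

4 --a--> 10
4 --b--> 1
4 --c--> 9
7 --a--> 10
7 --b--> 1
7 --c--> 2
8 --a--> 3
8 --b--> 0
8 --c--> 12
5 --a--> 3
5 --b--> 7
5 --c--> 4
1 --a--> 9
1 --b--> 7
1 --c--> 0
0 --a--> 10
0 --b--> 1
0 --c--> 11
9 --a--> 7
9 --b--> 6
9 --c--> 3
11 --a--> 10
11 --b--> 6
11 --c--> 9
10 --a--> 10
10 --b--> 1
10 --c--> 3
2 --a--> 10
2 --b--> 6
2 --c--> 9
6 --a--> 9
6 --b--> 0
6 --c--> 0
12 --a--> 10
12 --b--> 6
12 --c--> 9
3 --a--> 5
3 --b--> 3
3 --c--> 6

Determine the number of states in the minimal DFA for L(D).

7

All states are reachable from the start state.
Initial partition by acceptance: {5,8} | {0,1,2,3,4,6,7,9,10,11,12}.
On input a, block {0,1,2,3,4,6,7,9,10,11,12} splits into {0,1,2,4,6,7,9,10,11,12} and {3}.
Refine {0,1,2,4,6,7,9,10,11,12} on symbol c: members go to different blocks, giving {0,1,2,4,6,7,11,12} and {9,10}.
On input c, block {0,1,2,4,6,7,11,12} splits into {0,1,6,7} and {2,4,11,12}.
On input c, block {0,1,6,7} splits into {0,7} and {1,6}.
Refine {9,10} on symbol a: members go to different blocks, giving {9} and {10}.
Stable partition: {5,8} | {0,7} | {3} | {9} | {2,4,11,12} | {1,6} | {10} — 7 equivalence classes.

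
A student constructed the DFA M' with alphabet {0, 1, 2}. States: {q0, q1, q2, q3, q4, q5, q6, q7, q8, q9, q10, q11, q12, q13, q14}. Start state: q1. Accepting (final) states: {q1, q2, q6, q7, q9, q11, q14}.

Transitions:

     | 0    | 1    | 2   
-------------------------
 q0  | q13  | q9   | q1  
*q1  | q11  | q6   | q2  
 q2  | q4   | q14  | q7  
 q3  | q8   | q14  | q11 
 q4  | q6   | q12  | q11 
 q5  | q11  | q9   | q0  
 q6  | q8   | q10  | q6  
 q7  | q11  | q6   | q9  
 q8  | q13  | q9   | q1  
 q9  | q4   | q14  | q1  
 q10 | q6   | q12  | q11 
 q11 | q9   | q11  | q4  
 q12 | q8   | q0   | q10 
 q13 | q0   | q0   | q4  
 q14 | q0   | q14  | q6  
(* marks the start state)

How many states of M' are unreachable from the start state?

2

Starting at q1 and following transitions, the reachable set is {q0, q1, q2, q4, q6, q7, q8, q9, q10, q11, q12, q13, q14}. That leaves q3, q5 unreachable — 2 in total.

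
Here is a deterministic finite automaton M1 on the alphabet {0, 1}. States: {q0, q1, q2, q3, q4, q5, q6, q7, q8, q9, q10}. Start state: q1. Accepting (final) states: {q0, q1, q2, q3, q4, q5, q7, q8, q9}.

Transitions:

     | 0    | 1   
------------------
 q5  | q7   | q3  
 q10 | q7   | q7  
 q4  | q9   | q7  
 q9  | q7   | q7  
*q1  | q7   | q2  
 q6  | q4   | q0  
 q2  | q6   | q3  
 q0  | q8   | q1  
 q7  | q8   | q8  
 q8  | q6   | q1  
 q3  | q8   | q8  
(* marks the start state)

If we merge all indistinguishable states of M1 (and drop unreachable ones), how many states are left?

8

Reachable states from the start: {q0,q1,q2,q3,q4,q6,q7,q8,q9}. Unreachable: {q5,q10} — drop them.
Start with accepting vs non-accepting: {q0,q1,q2,q3,q4,q7,q8,q9} | {q6}.
Split {q0,q1,q2,q3,q4,q7,q8,q9} by δ(·,0) → {q0,q1,q3,q4,q7,q9} and {q2,q8}.
On input 0, block {q0,q1,q3,q4,q7,q9} splits into {q0,q3,q7} and {q1,q4,q9}.
Refine {q0,q3,q7} on symbol 1: members go to different blocks, giving {q3,q7} and {q0}.
Split {q2,q8} by δ(·,1) → {q2} and {q8}.
On input 0, block {q1,q4,q9} splits into {q1,q9} and {q4}.
Refine {q1,q9} on symbol 1: members go to different blocks, giving {q1} and {q9}.
The partition is now stable with 8 blocks: {q3,q7} | {q6} | {q2} | {q1} | {q0} | {q8} | {q4} | {q9}.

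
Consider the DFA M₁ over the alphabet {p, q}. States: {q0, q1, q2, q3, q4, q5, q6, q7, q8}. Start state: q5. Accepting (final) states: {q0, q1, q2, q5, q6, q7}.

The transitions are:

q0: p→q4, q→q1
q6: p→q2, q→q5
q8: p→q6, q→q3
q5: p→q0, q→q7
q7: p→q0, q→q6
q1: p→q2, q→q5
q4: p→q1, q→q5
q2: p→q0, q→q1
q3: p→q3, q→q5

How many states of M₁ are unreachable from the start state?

2

BFS from q5 reaches {q0, q1, q2, q4, q5, q6, q7}; the 2 state(s) q3, q8 are never visited.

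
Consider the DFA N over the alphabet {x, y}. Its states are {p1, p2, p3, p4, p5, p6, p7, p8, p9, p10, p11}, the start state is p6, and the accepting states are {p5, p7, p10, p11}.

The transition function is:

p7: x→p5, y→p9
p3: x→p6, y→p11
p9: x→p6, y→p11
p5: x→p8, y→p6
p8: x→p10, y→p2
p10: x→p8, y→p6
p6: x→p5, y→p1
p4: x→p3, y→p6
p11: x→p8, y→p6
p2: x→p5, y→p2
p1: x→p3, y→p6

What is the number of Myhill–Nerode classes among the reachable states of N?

Reachable states from the start: {p1,p2,p3,p5,p6,p8,p10,p11}. Unreachable: {p4,p7,p9} — drop them.
Initial partition by acceptance: {p5,p10,p11} | {p1,p2,p3,p6,p8}.
Split {p1,p2,p3,p6,p8} by δ(·,x) → {p2,p6,p8} and {p1,p3}.
On input y, block {p2,p6,p8} splits into {p2,p8} and {p6}.
Refine {p1,p3} on symbol x: members go to different blocks, giving {p1} and {p3}.
The partition is now stable with 5 blocks: {p5,p10,p11} | {p2,p8} | {p1} | {p6} | {p3}.

5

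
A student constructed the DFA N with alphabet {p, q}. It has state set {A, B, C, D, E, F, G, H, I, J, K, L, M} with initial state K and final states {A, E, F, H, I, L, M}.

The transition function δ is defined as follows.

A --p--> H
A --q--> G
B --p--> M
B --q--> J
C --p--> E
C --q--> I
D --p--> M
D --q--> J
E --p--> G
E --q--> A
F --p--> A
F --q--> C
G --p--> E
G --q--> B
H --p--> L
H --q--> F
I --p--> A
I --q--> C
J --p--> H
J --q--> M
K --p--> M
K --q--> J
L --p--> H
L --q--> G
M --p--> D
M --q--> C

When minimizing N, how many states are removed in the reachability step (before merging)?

Exploring from K, all states are eventually visited, so none are unreachable.

0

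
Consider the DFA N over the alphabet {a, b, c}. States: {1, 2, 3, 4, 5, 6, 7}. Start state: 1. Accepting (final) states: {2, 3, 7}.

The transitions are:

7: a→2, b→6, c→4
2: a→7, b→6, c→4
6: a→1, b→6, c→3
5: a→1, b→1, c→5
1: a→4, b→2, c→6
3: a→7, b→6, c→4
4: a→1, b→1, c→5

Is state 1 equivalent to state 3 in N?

No

Every state is reachable, so we keep all 7.
P0 = {2,3,7} | {1,4,5,6}.
Refine {1,4,5,6} on symbol b: members go to different blocks, giving {4,5,6} and {1}.
Split {4,5,6} by δ(·,b) → {4,5} and {6}.
The partition is now stable with 4 blocks: {2,3,7} | {4,5} | {1} | {6}.
1 and 3 end up in different blocks, so they are distinguishable. For instance, the string 'ε' is accepted from only 3.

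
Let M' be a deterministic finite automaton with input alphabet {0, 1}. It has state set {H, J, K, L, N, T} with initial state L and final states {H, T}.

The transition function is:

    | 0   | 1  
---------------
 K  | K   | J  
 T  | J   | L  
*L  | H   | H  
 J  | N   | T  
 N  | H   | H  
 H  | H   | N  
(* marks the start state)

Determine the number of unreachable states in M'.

3

No path from L leads to J, K, T; the other 3 states are all reachable.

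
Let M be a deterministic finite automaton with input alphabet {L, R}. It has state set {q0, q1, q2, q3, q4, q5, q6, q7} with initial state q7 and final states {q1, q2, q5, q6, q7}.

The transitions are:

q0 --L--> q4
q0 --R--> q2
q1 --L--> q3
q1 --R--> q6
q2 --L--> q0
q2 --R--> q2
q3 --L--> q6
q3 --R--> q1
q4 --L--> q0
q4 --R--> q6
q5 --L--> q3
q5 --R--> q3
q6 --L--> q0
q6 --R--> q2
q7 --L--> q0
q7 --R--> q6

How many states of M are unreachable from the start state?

3

No path from q7 leads to q1, q3, q5; the other 5 states are all reachable.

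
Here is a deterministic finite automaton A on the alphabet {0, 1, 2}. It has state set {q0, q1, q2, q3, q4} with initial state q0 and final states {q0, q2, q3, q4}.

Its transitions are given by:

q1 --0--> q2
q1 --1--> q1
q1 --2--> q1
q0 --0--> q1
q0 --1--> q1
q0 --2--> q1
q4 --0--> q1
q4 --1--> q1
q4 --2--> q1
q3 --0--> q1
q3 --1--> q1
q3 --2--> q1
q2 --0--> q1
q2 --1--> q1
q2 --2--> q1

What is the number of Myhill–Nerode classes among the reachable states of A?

2

First remove the unreachable states {q3,q4}; 3 states remain.
Start with accepting vs non-accepting: {q0,q2} | {q1}.
The partition is now stable with 2 blocks: {q0,q2} | {q1}.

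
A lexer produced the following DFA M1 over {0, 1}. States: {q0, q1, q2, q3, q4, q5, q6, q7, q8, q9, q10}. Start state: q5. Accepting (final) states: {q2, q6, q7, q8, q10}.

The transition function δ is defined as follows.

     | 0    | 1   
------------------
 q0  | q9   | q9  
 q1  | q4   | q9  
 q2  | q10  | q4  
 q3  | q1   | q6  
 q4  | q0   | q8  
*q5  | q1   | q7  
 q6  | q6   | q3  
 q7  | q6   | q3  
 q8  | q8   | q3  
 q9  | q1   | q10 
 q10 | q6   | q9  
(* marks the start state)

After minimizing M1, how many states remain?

3

States {q2} cannot be reached from the start state, so discard them.
Initial partition by acceptance: {q6,q7,q8,q10} | {q0,q1,q3,q4,q5,q9}.
On input 1, block {q0,q1,q3,q4,q5,q9} splits into {q3,q4,q5,q9} and {q0,q1}.
No further refinement is possible. Final partition (3 blocks): {q6,q7,q8,q10} | {q3,q4,q5,q9} | {q0,q1}.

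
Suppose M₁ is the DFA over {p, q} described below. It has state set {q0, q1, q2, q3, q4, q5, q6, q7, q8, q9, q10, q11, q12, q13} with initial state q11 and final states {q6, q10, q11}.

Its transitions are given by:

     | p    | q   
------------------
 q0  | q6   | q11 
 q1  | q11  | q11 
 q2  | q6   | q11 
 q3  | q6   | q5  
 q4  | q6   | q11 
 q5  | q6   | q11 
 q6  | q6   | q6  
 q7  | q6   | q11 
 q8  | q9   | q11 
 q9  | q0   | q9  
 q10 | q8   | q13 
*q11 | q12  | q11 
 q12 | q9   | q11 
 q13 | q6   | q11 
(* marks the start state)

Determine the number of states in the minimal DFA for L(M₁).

5

First remove the unreachable states {q1,q2,q3,q4,q5,q7,q8,q10,q13}; 5 states remain.
Start with accepting vs non-accepting: {q6,q11} | {q0,q9,q12}.
Refine {q6,q11} on symbol p: members go to different blocks, giving {q6} and {q11}.
On input p, block {q0,q9,q12} splits into {q9,q12} and {q0}.
Split {q9,q12} by δ(·,p) → {q9} and {q12}.
No further refinement is possible. Final partition (5 blocks): {q6} | {q9} | {q11} | {q0} | {q12}.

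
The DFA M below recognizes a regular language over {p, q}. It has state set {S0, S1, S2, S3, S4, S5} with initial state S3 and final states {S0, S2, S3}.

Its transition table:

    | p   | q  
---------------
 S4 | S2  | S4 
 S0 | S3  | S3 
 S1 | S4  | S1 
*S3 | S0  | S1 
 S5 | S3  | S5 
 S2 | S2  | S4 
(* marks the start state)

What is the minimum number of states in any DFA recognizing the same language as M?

5

Reachable states from the start: {S0,S1,S2,S3,S4}. Unreachable: {S5} — drop them.
Start with accepting vs non-accepting: {S0,S2,S3} | {S1,S4}.
Refine {S0,S2,S3} on symbol q: members go to different blocks, giving {S2,S3} and {S0}.
Split {S2,S3} by δ(·,p) → {S2} and {S3}.
On input p, block {S1,S4} splits into {S1} and {S4}.
No further refinement is possible. Final partition (5 blocks): {S2} | {S1} | {S0} | {S3} | {S4}.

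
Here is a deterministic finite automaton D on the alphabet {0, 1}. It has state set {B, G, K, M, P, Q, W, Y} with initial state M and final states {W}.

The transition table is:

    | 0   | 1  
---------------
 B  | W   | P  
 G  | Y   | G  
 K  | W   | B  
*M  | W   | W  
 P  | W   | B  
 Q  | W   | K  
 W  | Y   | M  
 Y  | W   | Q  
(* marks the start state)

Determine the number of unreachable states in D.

1

BFS from M reaches {B, K, M, P, Q, W, Y}; the 1 state(s) G are never visited.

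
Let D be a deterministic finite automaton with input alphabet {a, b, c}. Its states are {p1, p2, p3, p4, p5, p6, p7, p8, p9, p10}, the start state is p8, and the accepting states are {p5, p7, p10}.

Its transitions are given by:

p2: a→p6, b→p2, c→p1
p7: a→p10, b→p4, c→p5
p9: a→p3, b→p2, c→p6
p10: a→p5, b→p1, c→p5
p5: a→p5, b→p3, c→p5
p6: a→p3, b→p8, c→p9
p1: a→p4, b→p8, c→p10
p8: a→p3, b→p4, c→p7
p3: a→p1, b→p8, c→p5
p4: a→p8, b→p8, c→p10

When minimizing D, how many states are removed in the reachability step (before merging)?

BFS from p8 reaches {p1, p3, p4, p5, p7, p8, p10}; the 3 state(s) p2, p6, p9 are never visited.

3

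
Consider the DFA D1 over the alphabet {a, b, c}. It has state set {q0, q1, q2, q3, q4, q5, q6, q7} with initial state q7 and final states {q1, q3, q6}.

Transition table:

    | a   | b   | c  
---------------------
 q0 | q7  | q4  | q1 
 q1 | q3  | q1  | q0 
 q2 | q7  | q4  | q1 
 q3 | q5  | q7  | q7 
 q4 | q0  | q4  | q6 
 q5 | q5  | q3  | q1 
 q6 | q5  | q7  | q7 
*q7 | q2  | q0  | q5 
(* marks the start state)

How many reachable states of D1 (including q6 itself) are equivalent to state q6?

2

Every state is reachable, so we keep all 8.
Initial partition by acceptance: {q1,q3,q6} | {q0,q2,q4,q5,q7}.
On input a, block {q1,q3,q6} splits into {q3,q6} and {q1}.
Refine {q0,q2,q4,q5,q7} on symbol b: members go to different blocks, giving {q0,q2,q4,q7} and {q5}.
On input c, block {q0,q2,q4,q7} splits into {q0,q2} and {q4} and {q7}.
The partition is now stable with 6 blocks: {q3,q6} | {q0,q2} | {q1} | {q5} | {q4} | {q7}.
State q6 belongs to the block {q3,q6}, which has 2 states.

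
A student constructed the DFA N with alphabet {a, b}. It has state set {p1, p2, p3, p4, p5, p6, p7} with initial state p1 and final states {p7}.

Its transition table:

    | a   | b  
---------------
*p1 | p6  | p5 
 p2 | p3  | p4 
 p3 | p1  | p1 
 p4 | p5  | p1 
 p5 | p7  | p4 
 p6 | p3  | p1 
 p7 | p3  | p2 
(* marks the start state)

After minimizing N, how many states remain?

7

Every state is reachable, so we keep all 7.
P0 = {p7} | {p1,p2,p3,p4,p5,p6}.
Split {p1,p2,p3,p4,p5,p6} by δ(·,a) → {p1,p2,p3,p4,p6} and {p5}.
On input a, block {p1,p2,p3,p4,p6} splits into {p1,p2,p3,p6} and {p4}.
On input b, block {p1,p2,p3,p6} splits into {p3,p6} and {p1} and {p2}.
Refine {p3,p6} on symbol a: members go to different blocks, giving {p3} and {p6}.
Stable partition: {p7} | {p3} | {p5} | {p4} | {p1} | {p2} | {p6} — 7 equivalence classes.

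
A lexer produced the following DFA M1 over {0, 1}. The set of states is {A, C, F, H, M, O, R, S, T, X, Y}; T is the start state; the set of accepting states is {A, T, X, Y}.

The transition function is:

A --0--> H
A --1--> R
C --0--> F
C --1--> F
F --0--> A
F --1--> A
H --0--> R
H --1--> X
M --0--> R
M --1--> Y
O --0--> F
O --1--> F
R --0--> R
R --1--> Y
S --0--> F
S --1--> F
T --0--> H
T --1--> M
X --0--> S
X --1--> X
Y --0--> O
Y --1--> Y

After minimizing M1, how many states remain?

States {C} cannot be reached from the start state, so discard them.
Initial partition by acceptance: {A,T,X,Y} | {F,H,M,O,R,S}.
Refine {A,T,X,Y} on symbol 1: members go to different blocks, giving {X,Y} and {A,T}.
Refine {F,H,M,O,R,S} on symbol 0: members go to different blocks, giving {H,M,O,R,S} and {F}.
On input 0, block {H,M,O,R,S} splits into {H,M,R} and {O,S}.
No further refinement is possible. Final partition (5 blocks): {X,Y} | {H,M,R} | {A,T} | {F} | {O,S}.

5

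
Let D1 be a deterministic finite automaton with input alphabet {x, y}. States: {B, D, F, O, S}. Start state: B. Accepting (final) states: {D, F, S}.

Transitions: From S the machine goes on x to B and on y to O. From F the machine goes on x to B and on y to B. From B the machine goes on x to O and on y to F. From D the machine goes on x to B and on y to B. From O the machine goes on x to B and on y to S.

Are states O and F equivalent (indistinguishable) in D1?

No

States {D} cannot be reached from the start state, so discard them.
Start with accepting vs non-accepting: {F,S} | {B,O}.
Stable partition: {F,S} | {B,O} — 2 equivalence classes.
O and F end up in different blocks, so they are distinguishable. For instance, the string 'ε' is accepted from only F.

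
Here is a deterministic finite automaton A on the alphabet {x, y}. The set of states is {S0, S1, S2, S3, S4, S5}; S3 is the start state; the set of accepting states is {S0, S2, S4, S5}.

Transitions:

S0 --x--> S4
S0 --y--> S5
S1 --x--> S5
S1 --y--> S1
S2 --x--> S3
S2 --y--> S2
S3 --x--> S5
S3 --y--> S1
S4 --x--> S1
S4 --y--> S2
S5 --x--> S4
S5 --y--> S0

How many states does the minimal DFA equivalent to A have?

Initial partition by acceptance: {S0,S2,S4,S5} | {S1,S3}.
Refine {S0,S2,S4,S5} on symbol x: members go to different blocks, giving {S0,S5} and {S2,S4}.
The partition is now stable with 3 blocks: {S0,S5} | {S1,S3} | {S2,S4}.

3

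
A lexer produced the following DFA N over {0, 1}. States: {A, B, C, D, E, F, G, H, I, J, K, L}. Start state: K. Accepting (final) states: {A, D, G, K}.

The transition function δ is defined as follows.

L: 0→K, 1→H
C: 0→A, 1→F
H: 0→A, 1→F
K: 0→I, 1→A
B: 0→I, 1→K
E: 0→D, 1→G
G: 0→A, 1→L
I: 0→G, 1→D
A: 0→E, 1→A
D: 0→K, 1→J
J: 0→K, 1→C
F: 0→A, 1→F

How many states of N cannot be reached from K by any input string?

BFS from K reaches {A, C, D, E, F, G, H, I, J, K, L}; the 1 state(s) B are never visited.

1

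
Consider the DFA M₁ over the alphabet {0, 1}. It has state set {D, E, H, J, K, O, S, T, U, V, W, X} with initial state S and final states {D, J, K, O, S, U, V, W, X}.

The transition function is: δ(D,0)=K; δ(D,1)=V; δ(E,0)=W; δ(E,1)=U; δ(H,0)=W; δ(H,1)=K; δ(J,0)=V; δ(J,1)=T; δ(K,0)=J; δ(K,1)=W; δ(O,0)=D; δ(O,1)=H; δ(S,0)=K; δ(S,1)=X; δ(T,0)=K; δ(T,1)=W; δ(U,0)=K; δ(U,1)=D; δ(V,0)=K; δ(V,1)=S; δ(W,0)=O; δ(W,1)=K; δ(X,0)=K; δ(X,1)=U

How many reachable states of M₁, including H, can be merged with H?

2

Reachable states from the start: {D,H,J,K,O,S,T,U,V,W,X}. Unreachable: {E} — drop them.
P0 = {D,J,K,O,S,U,V,W,X} | {H,T}.
On input 1, block {D,J,K,O,S,U,V,W,X} splits into {D,K,S,U,V,W,X} and {J,O}.
On input 0, block {D,K,S,U,V,W,X} splits into {D,S,U,V,X} and {K,W}.
Stable partition: {D,S,U,V,X} | {H,T} | {J,O} | {K,W} — 4 equivalence classes.
The equivalence class containing H is {H,T}, of size 2.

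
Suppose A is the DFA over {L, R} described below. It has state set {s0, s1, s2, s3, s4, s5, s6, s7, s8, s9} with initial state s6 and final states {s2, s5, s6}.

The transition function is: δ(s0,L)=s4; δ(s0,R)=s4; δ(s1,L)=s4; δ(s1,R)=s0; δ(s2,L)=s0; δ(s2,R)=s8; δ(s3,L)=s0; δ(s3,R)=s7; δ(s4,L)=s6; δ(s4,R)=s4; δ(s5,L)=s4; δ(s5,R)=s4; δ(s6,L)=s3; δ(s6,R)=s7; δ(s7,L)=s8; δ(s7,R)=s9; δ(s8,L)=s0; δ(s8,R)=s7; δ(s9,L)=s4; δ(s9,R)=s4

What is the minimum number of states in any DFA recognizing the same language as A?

First remove the unreachable states {s1,s2,s5}; 7 states remain.
Initial partition by acceptance: {s6} | {s0,s3,s4,s7,s8,s9}.
On input L, block {s0,s3,s4,s7,s8,s9} splits into {s0,s3,s7,s8,s9} and {s4}.
Split {s0,s3,s7,s8,s9} by δ(·,L) → {s3,s7,s8} and {s0,s9}.
On input L, block {s3,s7,s8} splits into {s3,s8} and {s7}.
Stable partition: {s6} | {s3,s8} | {s4} | {s0,s9} | {s7} — 5 equivalence classes.

5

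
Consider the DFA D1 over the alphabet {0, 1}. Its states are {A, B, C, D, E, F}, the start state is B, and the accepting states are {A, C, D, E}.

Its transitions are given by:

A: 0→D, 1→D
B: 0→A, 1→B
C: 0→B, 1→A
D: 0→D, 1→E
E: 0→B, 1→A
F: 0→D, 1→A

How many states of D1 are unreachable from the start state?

No path from B leads to C, F; the other 4 states are all reachable.

2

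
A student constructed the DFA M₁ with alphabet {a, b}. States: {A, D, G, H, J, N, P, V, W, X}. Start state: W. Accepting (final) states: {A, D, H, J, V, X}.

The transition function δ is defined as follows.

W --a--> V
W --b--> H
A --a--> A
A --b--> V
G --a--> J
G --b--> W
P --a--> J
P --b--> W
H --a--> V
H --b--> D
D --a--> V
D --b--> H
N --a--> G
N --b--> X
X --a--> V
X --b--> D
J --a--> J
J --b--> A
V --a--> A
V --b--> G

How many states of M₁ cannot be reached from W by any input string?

No path from W leads to N, P, X; the other 7 states are all reachable.

3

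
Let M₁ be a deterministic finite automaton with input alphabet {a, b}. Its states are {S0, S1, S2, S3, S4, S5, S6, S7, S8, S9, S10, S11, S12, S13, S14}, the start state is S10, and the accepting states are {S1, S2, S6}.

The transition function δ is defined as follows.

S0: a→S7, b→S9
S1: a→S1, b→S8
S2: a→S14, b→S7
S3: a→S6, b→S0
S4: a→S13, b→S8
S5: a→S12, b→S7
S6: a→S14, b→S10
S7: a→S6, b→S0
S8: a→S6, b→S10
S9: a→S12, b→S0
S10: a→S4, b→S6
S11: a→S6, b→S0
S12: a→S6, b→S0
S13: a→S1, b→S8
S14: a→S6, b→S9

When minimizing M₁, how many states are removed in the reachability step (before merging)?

4

No path from S10 leads to S2, S3, S5, S11; the other 11 states are all reachable.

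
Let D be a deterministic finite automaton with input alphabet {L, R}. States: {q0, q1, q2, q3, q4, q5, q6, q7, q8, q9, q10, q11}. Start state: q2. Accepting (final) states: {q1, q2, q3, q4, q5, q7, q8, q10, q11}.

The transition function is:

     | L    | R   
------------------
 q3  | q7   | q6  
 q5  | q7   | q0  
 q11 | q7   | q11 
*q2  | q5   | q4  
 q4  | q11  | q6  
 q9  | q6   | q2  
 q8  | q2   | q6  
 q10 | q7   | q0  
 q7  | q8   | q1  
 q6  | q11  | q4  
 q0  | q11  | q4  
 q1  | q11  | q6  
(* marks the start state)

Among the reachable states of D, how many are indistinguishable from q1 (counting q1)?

States {q3,q9,q10} cannot be reached from the start state, so discard them.
P0 = {q1,q2,q4,q5,q7,q8,q11} | {q0,q6}.
On input R, block {q1,q2,q4,q5,q7,q8,q11} splits into {q1,q4,q5,q8} and {q2,q7,q11}.
Split {q2,q7,q11} by δ(·,L) → {q2,q7} and {q11}.
Split {q1,q4,q5,q8} by δ(·,L) → {q1,q4} and {q5,q8}.
Stable partition: {q1,q4} | {q0,q6} | {q2,q7} | {q11} | {q5,q8} — 5 equivalence classes.
State q1 belongs to the block {q1,q4}, which has 2 states.

2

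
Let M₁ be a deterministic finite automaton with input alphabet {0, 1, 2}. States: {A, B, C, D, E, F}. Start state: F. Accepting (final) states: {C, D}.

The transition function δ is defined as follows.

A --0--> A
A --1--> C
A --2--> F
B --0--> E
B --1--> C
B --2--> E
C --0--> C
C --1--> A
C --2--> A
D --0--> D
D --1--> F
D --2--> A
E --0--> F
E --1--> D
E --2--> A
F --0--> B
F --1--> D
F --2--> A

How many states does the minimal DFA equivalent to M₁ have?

2

All states are reachable from the start state.
P0 = {C,D} | {A,B,E,F}.
No further refinement is possible. Final partition (2 blocks): {C,D} | {A,B,E,F}.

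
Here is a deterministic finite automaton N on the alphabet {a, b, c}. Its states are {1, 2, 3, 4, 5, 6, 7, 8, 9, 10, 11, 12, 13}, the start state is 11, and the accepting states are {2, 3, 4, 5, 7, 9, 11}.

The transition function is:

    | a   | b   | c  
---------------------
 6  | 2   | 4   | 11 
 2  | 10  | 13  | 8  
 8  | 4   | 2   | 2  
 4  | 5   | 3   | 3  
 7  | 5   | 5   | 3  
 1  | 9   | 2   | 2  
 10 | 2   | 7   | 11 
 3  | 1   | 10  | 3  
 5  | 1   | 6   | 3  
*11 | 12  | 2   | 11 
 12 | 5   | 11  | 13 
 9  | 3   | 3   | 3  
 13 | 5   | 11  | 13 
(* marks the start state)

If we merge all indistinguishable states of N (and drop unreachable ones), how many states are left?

Every state is reachable, so we keep all 13.
Start with accepting vs non-accepting: {2,3,4,5,7,9,11} | {1,6,8,10,12,13}.
On input a, block {2,3,4,5,7,9,11} splits into {2,3,5,11} and {4,7,9}.
Refine {2,3,5,11} on symbol b: members go to different blocks, giving {2,3,5} and {11}.
On input c, block {2,3,5} splits into {3,5} and {2}.
Split {1,6,8,10,12,13} by δ(·,a) → {1,8} and {6,10} and {12,13}.
The partition is now stable with 7 blocks: {3,5} | {1,8} | {4,7,9} | {11} | {2} | {6,10} | {12,13}.

7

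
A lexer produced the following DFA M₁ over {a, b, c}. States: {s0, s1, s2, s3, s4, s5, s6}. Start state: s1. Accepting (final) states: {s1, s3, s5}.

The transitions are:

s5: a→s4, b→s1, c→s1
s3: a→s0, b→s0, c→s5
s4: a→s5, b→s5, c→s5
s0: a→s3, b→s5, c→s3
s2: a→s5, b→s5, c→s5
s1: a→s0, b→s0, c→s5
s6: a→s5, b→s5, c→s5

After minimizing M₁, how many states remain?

4

States {s2,s6} cannot be reached from the start state, so discard them.
P0 = {s1,s3,s5} | {s0,s4}.
Refine {s1,s3,s5} on symbol b: members go to different blocks, giving {s1,s3} and {s5}.
On input a, block {s0,s4} splits into {s0} and {s4}.
No further refinement is possible. Final partition (4 blocks): {s1,s3} | {s0} | {s5} | {s4}.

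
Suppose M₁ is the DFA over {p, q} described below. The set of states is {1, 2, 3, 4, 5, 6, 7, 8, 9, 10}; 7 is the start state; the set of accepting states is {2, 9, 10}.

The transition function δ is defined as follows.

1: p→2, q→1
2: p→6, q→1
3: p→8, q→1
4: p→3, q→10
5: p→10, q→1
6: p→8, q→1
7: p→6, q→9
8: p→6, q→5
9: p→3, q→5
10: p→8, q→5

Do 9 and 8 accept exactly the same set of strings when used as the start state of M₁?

First remove the unreachable states {4}; 9 states remain.
Initial partition by acceptance: {2,9,10} | {1,3,5,6,7,8}.
On input p, block {1,3,5,6,7,8} splits into {3,6,7,8} and {1,5}.
Refine {3,6,7,8} on symbol q: members go to different blocks, giving {3,6,8} and {7}.
The partition is now stable with 4 blocks: {2,9,10} | {3,6,8} | {1,5} | {7}.
9 and 8 end up in different blocks, so they are distinguishable. For instance, the string 'ε' is accepted from only 9.

No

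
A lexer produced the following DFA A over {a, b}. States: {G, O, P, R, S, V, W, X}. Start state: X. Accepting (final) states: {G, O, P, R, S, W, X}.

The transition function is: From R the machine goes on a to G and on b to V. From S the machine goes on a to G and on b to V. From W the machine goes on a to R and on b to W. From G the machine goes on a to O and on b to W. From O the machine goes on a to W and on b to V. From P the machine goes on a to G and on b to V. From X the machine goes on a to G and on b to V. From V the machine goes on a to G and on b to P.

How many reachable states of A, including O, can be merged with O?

States {S} cannot be reached from the start state, so discard them.
P0 = {G,O,P,R,W,X} | {V}.
On input b, block {G,O,P,R,W,X} splits into {O,P,R,X} and {G,W}.
Stable partition: {O,P,R,X} | {V} | {G,W} — 3 equivalence classes.
State O belongs to the block {O,P,R,X}, which has 4 states.

4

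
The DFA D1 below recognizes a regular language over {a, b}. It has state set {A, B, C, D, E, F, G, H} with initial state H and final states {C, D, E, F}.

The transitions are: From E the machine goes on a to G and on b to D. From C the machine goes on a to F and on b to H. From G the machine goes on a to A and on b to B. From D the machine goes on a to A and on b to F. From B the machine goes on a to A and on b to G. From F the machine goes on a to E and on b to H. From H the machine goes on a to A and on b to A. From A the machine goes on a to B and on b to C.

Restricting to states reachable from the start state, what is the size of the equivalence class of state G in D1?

All states are reachable from the start state.
Initial partition by acceptance: {C,D,E,F} | {A,B,G,H}.
On input a, block {C,D,E,F} splits into {C,F} and {D,E}.
On input a, block {C,F} splits into {C} and {F}.
On input b, block {A,B,G,H} splits into {B,G,H} and {A}.
Split {B,G,H} by δ(·,b) → {B,G} and {H}.
Refine {D,E} on symbol a: members go to different blocks, giving {D} and {E}.
No further refinement is possible. Final partition (7 blocks): {C} | {B,G} | {D} | {F} | {A} | {H} | {E}.
The equivalence class containing G is {B,G}, of size 2.

2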